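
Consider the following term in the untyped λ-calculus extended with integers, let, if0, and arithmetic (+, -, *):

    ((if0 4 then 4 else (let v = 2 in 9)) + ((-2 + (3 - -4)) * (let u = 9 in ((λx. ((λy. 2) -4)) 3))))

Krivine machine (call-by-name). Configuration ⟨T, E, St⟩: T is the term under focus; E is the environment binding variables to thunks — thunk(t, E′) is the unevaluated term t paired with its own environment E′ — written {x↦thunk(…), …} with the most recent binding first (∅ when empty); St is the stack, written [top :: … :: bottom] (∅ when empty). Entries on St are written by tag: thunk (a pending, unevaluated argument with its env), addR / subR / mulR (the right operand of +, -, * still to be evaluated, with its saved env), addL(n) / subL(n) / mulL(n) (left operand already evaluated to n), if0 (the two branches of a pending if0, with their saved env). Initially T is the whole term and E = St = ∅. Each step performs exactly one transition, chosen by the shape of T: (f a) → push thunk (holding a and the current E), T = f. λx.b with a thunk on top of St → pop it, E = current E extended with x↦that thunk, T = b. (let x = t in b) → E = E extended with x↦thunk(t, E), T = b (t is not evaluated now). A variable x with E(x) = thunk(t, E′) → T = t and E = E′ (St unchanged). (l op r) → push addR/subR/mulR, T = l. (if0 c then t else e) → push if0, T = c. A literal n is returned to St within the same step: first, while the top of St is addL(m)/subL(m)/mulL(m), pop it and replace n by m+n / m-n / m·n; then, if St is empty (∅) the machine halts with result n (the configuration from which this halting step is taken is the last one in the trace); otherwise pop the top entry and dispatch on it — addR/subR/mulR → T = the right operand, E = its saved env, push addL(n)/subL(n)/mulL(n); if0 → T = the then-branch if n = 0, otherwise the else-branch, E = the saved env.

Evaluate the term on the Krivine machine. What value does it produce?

Answer: 19

Derivation:
[0] <T=((if0 4 then 4 else (let v = 2 in 9)) + ((-2 + (3 - -4)) * (let u = 9 in ((λx. ((λy. 2) -4)) 3)))), E=∅, St=∅>
[1] <T=(if0 4 then 4 else (let v = 2 in 9)), E=∅, St=[addR]>
[2] <T=4, E=∅, St=[if0 :: addR]>
[3] <T=(let v = 2 in 9), E=∅, St=[addR]>
[4] <T=9, E={v↦thunk(2, ∅)}, St=[addR]>
[5] <T=((-2 + (3 - -4)) * (let u = 9 in ((λx. ((λy. 2) -4)) 3))), E=∅, St=[addL(9)]>
[6] <T=(-2 + (3 - -4)), E=∅, St=[mulR :: addL(9)]>
[7] <T=-2, E=∅, St=[addR :: mulR :: addL(9)]>
[8] <T=(3 - -4), E=∅, St=[addL(-2) :: mulR :: addL(9)]>
[9] <T=3, E=∅, St=[subR :: addL(-2) :: mulR :: addL(9)]>
[10] <T=-4, E=∅, St=[subL(3) :: addL(-2) :: mulR :: addL(9)]>
[11] <T=(let u = 9 in ((λx. ((λy. 2) -4)) 3)), E=∅, St=[mulL(5) :: addL(9)]>
[12] <T=((λx. ((λy. 2) -4)) 3), E={u↦thunk(9, ∅)}, St=[mulL(5) :: addL(9)]>
[13] <T=(λx. ((λy. 2) -4)), E={u↦thunk(9, ∅)}, St=[thunk :: mulL(5) :: addL(9)]>
[14] <T=((λy. 2) -4), E={x↦thunk(3, {u↦thunk(9, ∅)}), u↦thunk(9, ∅)}, St=[mulL(5) :: addL(9)]>
[15] <T=(λy. 2), E={x↦thunk(3, {u↦thunk(9, ∅)}), u↦thunk(9, ∅)}, St=[thunk :: mulL(5) :: addL(9)]>
[16] <T=2, E={y↦thunk(-4, {x↦thunk(3, {u↦thunk(9, ∅)}), u↦thunk(9, ∅)}), x↦thunk(3, {u↦thunk(9, ∅)}), u↦thunk(9, ∅)}, St=[mulL(5) :: addL(9)]>
→ final value 19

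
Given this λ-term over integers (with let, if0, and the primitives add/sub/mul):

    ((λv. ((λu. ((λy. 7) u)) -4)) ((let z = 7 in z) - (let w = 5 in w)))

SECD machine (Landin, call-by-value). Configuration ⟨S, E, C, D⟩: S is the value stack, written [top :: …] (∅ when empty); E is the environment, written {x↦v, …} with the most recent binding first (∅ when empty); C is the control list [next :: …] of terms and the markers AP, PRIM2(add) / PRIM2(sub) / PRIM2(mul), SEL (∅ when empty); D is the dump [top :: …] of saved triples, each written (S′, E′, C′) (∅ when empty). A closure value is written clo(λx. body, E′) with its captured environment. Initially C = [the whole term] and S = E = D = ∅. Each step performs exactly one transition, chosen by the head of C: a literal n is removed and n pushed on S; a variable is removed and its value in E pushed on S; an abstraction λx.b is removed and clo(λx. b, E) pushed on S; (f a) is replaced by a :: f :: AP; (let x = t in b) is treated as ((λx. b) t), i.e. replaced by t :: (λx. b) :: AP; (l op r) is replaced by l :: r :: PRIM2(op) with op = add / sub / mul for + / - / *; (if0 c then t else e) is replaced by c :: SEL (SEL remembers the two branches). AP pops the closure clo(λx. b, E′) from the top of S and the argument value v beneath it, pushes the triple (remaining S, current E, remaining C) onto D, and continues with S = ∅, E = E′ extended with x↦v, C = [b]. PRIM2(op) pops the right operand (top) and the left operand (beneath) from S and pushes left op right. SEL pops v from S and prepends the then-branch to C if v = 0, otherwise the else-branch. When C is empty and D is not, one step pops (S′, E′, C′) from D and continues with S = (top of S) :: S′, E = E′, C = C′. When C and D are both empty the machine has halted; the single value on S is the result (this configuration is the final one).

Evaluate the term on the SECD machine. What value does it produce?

[0] ⟨S=∅; E=∅; C=[((λv. ((λu. ((λy. 7) u)) -4)) ((let z = 7 in z) - (let w = 5 in w)))]; D=∅⟩
[1] ⟨S=∅; E=∅; C=[((let z = 7 in z) - (let w = 5 in w)) :: (λv. ((λu. ((λy. 7) u)) -4)) :: AP]; D=∅⟩
[2] ⟨S=∅; E=∅; C=[(let z = 7 in z) :: (let w = 5 in w) :: PRIM2(sub) :: (λv. ((λu. ((λy. 7) u)) -4)) :: AP]; D=∅⟩
[3] ⟨S=∅; E=∅; C=[7 :: (λz. z) :: AP :: (let w = 5 in w) :: PRIM2(sub) :: (λv. ((λu. ((λy. 7) u)) -4)) :: AP]; D=∅⟩
[4] ⟨S=[7]; E=∅; C=[(λz. z) :: AP :: (let w = 5 in w) :: PRIM2(sub) :: (λv. ((λu. ((λy. 7) u)) -4)) :: AP]; D=∅⟩
[5] ⟨S=[clo(λz. z, ∅) :: 7]; E=∅; C=[AP :: (let w = 5 in w) :: PRIM2(sub) :: (λv. ((λu. ((λy. 7) u)) -4)) :: AP]; D=∅⟩
[6] ⟨S=∅; E={z↦7}; C=[z]; D=[(∅, ∅, [(let w = 5 in w) :: PRIM2(sub) :: (λv. ((λu. ((λy. 7) u)) -4)) :: AP])]⟩
[7] ⟨S=[7]; E={z↦7}; C=∅; D=[(∅, ∅, [(let w = 5 in w) :: PRIM2(sub) :: (λv. ((λu. ((λy. 7) u)) -4)) :: AP])]⟩
[8] ⟨S=[7]; E=∅; C=[(let w = 5 in w) :: PRIM2(sub) :: (λv. ((λu. ((λy. 7) u)) -4)) :: AP]; D=∅⟩
[9] ⟨S=[7]; E=∅; C=[5 :: (λw. w) :: AP :: PRIM2(sub) :: (λv. ((λu. ((λy. 7) u)) -4)) :: AP]; D=∅⟩
[10] ⟨S=[5 :: 7]; E=∅; C=[(λw. w) :: AP :: PRIM2(sub) :: (λv. ((λu. ((λy. 7) u)) -4)) :: AP]; D=∅⟩
[11] ⟨S=[clo(λw. w, ∅) :: 5 :: 7]; E=∅; C=[AP :: PRIM2(sub) :: (λv. ((λu. ((λy. 7) u)) -4)) :: AP]; D=∅⟩
[12] ⟨S=∅; E={w↦5}; C=[w]; D=[([7], ∅, [PRIM2(sub) :: (λv. ((λu. ((λy. 7) u)) -4)) :: AP])]⟩
[13] ⟨S=[5]; E={w↦5}; C=∅; D=[([7], ∅, [PRIM2(sub) :: (λv. ((λu. ((λy. 7) u)) -4)) :: AP])]⟩
[14] ⟨S=[5 :: 7]; E=∅; C=[PRIM2(sub) :: (λv. ((λu. ((λy. 7) u)) -4)) :: AP]; D=∅⟩
[15] ⟨S=[2]; E=∅; C=[(λv. ((λu. ((λy. 7) u)) -4)) :: AP]; D=∅⟩
[16] ⟨S=[clo(λv. ((λu. ((λy. 7) u)) -4), ∅) :: 2]; E=∅; C=[AP]; D=∅⟩
[17] ⟨S=∅; E={v↦2}; C=[((λu. ((λy. 7) u)) -4)]; D=[(∅, ∅, ∅)]⟩
[18] ⟨S=∅; E={v↦2}; C=[-4 :: (λu. ((λy. 7) u)) :: AP]; D=[(∅, ∅, ∅)]⟩
[19] ⟨S=[-4]; E={v↦2}; C=[(λu. ((λy. 7) u)) :: AP]; D=[(∅, ∅, ∅)]⟩
[20] ⟨S=[clo(λu. ((λy. 7) u), {v↦2}) :: -4]; E={v↦2}; C=[AP]; D=[(∅, ∅, ∅)]⟩
[21] ⟨S=∅; E={u↦-4, v↦2}; C=[((λy. 7) u)]; D=[(∅, {v↦2}, ∅) :: (∅, ∅, ∅)]⟩
[22] ⟨S=∅; E={u↦-4, v↦2}; C=[u :: (λy. 7) :: AP]; D=[(∅, {v↦2}, ∅) :: (∅, ∅, ∅)]⟩
[23] ⟨S=[-4]; E={u↦-4, v↦2}; C=[(λy. 7) :: AP]; D=[(∅, {v↦2}, ∅) :: (∅, ∅, ∅)]⟩
[24] ⟨S=[clo(λy. 7, {u↦-4, v↦2}) :: -4]; E={u↦-4, v↦2}; C=[AP]; D=[(∅, {v↦2}, ∅) :: (∅, ∅, ∅)]⟩
[25] ⟨S=∅; E={y↦-4, u↦-4, v↦2}; C=[7]; D=[(∅, {u↦-4, v↦2}, ∅) :: (∅, {v↦2}, ∅) :: (∅, ∅, ∅)]⟩
[26] ⟨S=[7]; E={y↦-4, u↦-4, v↦2}; C=∅; D=[(∅, {u↦-4, v↦2}, ∅) :: (∅, {v↦2}, ∅) :: (∅, ∅, ∅)]⟩
[27] ⟨S=[7]; E={u↦-4, v↦2}; C=∅; D=[(∅, {v↦2}, ∅) :: (∅, ∅, ∅)]⟩
[28] ⟨S=[7]; E={v↦2}; C=∅; D=[(∅, ∅, ∅)]⟩
[29] ⟨S=[7]; E=∅; C=∅; D=∅⟩
→ final value 7

Answer: 7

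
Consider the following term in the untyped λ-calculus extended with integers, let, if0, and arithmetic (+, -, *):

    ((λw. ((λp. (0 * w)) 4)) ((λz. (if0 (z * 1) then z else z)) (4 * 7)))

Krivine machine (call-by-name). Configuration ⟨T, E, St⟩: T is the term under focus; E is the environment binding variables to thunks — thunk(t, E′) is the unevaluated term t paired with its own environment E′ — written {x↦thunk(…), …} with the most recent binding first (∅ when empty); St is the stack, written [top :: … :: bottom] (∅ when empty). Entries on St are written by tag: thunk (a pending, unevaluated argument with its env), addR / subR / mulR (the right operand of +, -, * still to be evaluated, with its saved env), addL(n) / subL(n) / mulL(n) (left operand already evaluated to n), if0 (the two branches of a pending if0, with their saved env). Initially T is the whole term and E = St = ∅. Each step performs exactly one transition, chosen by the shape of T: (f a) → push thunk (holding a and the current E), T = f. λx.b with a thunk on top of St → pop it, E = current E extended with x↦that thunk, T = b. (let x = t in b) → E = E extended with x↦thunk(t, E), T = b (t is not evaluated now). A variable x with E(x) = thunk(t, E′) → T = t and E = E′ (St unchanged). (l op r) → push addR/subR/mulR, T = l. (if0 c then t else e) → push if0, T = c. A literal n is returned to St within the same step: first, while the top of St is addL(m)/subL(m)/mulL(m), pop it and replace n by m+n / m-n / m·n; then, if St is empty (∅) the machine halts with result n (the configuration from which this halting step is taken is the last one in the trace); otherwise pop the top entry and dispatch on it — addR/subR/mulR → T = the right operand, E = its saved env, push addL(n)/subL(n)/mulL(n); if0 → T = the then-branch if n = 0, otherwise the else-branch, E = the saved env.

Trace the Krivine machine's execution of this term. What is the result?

0. [T=((λw. ((λp. (0 * w)) 4)) ((λz. (if0 (z * 1) then z else z)) (4 * 7))) | E=∅ | St=∅]
1. [T=(λw. ((λp. (0 * w)) 4)) | E=∅ | St=[thunk]]
2. [T=((λp. (0 * w)) 4) | E={w↦thunk(((λz. (if0 (z * 1) then z else z)) (4 * 7)), ∅)} | St=∅]
3. [T=(λp. (0 * w)) | E={w↦thunk(((λz. (if0 (z * 1) then z else z)) (4 * 7)), ∅)} | St=[thunk]]
4. [T=(0 * w) | E={p↦thunk(4, {w↦thunk(((λz. (if0 (z * 1) then z else z)) (4 * 7)), ∅)}), w↦thunk(((λz. (if0 (z * 1) then z else z)) (4 * 7)), ∅)} | St=∅]
5. [T=0 | E={p↦thunk(4, {w↦thunk(((λz. (if0 (z * 1) then z else z)) (4 * 7)), ∅)}), w↦thunk(((λz. (if0 (z * 1) then z else z)) (4 * 7)), ∅)} | St=[mulR]]
6. [T=w | E={p↦thunk(4, {w↦thunk(((λz. (if0 (z * 1) then z else z)) (4 * 7)), ∅)}), w↦thunk(((λz. (if0 (z * 1) then z else z)) (4 * 7)), ∅)} | St=[mulL(0)]]
7. [T=((λz. (if0 (z * 1) then z else z)) (4 * 7)) | E=∅ | St=[mulL(0)]]
8. [T=(λz. (if0 (z * 1) then z else z)) | E=∅ | St=[thunk :: mulL(0)]]
9. [T=(if0 (z * 1) then z else z) | E={z↦thunk((4 * 7), ∅)} | St=[mulL(0)]]
10. [T=(z * 1) | E={z↦thunk((4 * 7), ∅)} | St=[if0 :: mulL(0)]]
11. [T=z | E={z↦thunk((4 * 7), ∅)} | St=[mulR :: if0 :: mulL(0)]]
12. [T=(4 * 7) | E=∅ | St=[mulR :: if0 :: mulL(0)]]
13. [T=4 | E=∅ | St=[mulR :: mulR :: if0 :: mulL(0)]]
14. [T=7 | E=∅ | St=[mulL(4) :: mulR :: if0 :: mulL(0)]]
15. [T=1 | E={z↦thunk((4 * 7), ∅)} | St=[mulL(28) :: if0 :: mulL(0)]]
16. [T=z | E={z↦thunk((4 * 7), ∅)} | St=[mulL(0)]]
17. [T=(4 * 7) | E=∅ | St=[mulL(0)]]
18. [T=4 | E=∅ | St=[mulR :: mulL(0)]]
19. [T=7 | E=∅ | St=[mulL(4) :: mulL(0)]]
→ final value 0

Answer: 0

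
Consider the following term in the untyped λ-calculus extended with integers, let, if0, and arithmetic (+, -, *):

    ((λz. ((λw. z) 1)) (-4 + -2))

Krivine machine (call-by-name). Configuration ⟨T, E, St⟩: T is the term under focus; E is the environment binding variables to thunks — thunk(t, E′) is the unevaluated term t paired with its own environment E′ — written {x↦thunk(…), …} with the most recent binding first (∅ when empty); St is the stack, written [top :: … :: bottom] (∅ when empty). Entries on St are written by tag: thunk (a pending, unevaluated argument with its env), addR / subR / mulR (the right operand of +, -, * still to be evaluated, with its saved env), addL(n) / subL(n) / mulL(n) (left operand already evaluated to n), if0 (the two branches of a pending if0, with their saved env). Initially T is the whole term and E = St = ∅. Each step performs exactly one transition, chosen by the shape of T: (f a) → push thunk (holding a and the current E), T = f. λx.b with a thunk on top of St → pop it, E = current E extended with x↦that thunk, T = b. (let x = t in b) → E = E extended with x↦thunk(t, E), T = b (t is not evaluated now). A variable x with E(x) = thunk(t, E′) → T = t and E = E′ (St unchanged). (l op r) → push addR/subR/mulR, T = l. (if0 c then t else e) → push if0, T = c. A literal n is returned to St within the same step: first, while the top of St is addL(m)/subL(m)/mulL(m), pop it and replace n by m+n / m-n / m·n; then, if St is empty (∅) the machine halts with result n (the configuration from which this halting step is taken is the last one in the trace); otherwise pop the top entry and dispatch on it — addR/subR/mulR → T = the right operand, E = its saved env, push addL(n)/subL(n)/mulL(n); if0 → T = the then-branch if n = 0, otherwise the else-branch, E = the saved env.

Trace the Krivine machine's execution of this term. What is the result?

Answer: -6

Machine steps:
[0] [T=((λz. ((λw. z) 1)) (-4 + -2)) | E=∅ | St=∅]
[1] [T=(λz. ((λw. z) 1)) | E=∅ | St=[thunk]]
[2] [T=((λw. z) 1) | E={z↦thunk((-4 + -2), ∅)} | St=∅]
[3] [T=(λw. z) | E={z↦thunk((-4 + -2), ∅)} | St=[thunk]]
[4] [T=z | E={w↦thunk(1, {z↦thunk((-4 + -2), ∅)}), z↦thunk((-4 + -2), ∅)} | St=∅]
[5] [T=(-4 + -2) | E=∅ | St=∅]
[6] [T=-4 | E=∅ | St=[addR]]
[7] [T=-2 | E=∅ | St=[addL(-4)]]
→ final value -6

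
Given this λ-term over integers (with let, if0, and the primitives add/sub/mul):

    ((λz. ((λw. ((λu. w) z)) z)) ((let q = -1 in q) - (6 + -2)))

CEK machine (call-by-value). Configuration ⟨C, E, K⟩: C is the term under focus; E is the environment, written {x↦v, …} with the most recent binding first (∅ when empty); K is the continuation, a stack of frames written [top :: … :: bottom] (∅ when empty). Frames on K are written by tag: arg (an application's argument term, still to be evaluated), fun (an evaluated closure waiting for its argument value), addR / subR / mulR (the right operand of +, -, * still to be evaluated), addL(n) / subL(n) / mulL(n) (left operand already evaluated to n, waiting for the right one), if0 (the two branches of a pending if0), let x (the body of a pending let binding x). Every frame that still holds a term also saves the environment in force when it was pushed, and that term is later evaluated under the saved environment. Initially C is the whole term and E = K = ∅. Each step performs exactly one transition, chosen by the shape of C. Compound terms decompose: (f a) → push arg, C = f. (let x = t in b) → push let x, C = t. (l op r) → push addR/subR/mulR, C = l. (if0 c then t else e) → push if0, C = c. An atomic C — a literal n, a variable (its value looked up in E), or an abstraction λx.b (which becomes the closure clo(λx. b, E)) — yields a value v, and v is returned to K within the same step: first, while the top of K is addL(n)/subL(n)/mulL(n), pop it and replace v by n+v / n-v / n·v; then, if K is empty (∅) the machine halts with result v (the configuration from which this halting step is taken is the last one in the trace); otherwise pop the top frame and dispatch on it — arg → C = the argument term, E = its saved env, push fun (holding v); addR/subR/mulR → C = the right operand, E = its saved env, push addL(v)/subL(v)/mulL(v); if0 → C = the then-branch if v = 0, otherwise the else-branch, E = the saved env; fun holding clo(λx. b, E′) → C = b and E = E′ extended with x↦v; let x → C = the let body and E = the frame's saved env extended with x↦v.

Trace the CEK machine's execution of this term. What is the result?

Answer: -5

Machine steps:
step 0: <C=((λz. ((λw. ((λu. w) z)) z)) ((let q = -1 in q) - (6 + -2))), E=∅, K=∅>
step 1: <C=(λz. ((λw. ((λu. w) z)) z)), E=∅, K=[arg]>
step 2: <C=((let q = -1 in q) - (6 + -2)), E=∅, K=[fun]>
step 3: <C=(let q = -1 in q), E=∅, K=[subR :: fun]>
step 4: <C=-1, E=∅, K=[let q :: subR :: fun]>
step 5: <C=q, E={q↦-1}, K=[subR :: fun]>
step 6: <C=(6 + -2), E=∅, K=[subL(-1) :: fun]>
step 7: <C=6, E=∅, K=[addR :: subL(-1) :: fun]>
step 8: <C=-2, E=∅, K=[addL(6) :: subL(-1) :: fun]>
step 9: <C=((λw. ((λu. w) z)) z), E={z↦-5}, K=∅>
step 10: <C=(λw. ((λu. w) z)), E={z↦-5}, K=[arg]>
step 11: <C=z, E={z↦-5}, K=[fun]>
step 12: <C=((λu. w) z), E={w↦-5, z↦-5}, K=∅>
step 13: <C=(λu. w), E={w↦-5, z↦-5}, K=[arg]>
step 14: <C=z, E={w↦-5, z↦-5}, K=[fun]>
step 15: <C=w, E={u↦-5, w↦-5, z↦-5}, K=∅>
→ final value -5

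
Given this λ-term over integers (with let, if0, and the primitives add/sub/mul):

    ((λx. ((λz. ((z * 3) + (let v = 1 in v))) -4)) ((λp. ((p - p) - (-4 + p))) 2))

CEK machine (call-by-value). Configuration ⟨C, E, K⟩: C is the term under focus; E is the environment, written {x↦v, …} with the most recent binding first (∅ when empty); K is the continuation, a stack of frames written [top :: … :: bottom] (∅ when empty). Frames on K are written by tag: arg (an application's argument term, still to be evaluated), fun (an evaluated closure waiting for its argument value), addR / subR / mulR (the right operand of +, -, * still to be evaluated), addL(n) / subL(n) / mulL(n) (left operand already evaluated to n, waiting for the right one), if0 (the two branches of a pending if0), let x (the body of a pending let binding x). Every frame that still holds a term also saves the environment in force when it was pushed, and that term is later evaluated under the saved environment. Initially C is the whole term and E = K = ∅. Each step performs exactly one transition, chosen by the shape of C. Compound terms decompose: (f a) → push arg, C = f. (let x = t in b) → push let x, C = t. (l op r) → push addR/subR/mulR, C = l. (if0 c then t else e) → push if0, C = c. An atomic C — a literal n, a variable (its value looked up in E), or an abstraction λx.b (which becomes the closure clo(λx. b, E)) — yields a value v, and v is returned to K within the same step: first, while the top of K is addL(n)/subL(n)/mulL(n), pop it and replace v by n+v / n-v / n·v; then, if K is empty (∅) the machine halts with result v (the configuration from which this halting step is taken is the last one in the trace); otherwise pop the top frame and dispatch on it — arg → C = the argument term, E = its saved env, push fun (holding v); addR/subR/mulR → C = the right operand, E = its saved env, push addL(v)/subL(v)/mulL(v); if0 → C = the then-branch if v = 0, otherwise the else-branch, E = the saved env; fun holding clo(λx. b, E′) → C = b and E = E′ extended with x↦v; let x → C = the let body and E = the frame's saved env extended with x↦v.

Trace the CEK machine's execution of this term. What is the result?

0. [C=((λx. ((λz. ((z * 3) + (let v = 1 in v))) -4)) ((λp. ((p - p) - (-4 + p))) 2)) | E=∅ | K=∅]
1. [C=(λx. ((λz. ((z * 3) + (let v = 1 in v))) -4)) | E=∅ | K=[arg]]
2. [C=((λp. ((p - p) - (-4 + p))) 2) | E=∅ | K=[fun]]
3. [C=(λp. ((p - p) - (-4 + p))) | E=∅ | K=[arg :: fun]]
4. [C=2 | E=∅ | K=[fun :: fun]]
5. [C=((p - p) - (-4 + p)) | E={p↦2} | K=[fun]]
6. [C=(p - p) | E={p↦2} | K=[subR :: fun]]
7. [C=p | E={p↦2} | K=[subR :: subR :: fun]]
8. [C=p | E={p↦2} | K=[subL(2) :: subR :: fun]]
9. [C=(-4 + p) | E={p↦2} | K=[subL(0) :: fun]]
10. [C=-4 | E={p↦2} | K=[addR :: subL(0) :: fun]]
11. [C=p | E={p↦2} | K=[addL(-4) :: subL(0) :: fun]]
12. [C=((λz. ((z * 3) + (let v = 1 in v))) -4) | E={x↦2} | K=∅]
13. [C=(λz. ((z * 3) + (let v = 1 in v))) | E={x↦2} | K=[arg]]
14. [C=-4 | E={x↦2} | K=[fun]]
15. [C=((z * 3) + (let v = 1 in v)) | E={z↦-4, x↦2} | K=∅]
16. [C=(z * 3) | E={z↦-4, x↦2} | K=[addR]]
17. [C=z | E={z↦-4, x↦2} | K=[mulR :: addR]]
18. [C=3 | E={z↦-4, x↦2} | K=[mulL(-4) :: addR]]
19. [C=(let v = 1 in v) | E={z↦-4, x↦2} | K=[addL(-12)]]
20. [C=1 | E={z↦-4, x↦2} | K=[let v :: addL(-12)]]
21. [C=v | E={v↦1, z↦-4, x↦2} | K=[addL(-12)]]
→ final value -11

Answer: -11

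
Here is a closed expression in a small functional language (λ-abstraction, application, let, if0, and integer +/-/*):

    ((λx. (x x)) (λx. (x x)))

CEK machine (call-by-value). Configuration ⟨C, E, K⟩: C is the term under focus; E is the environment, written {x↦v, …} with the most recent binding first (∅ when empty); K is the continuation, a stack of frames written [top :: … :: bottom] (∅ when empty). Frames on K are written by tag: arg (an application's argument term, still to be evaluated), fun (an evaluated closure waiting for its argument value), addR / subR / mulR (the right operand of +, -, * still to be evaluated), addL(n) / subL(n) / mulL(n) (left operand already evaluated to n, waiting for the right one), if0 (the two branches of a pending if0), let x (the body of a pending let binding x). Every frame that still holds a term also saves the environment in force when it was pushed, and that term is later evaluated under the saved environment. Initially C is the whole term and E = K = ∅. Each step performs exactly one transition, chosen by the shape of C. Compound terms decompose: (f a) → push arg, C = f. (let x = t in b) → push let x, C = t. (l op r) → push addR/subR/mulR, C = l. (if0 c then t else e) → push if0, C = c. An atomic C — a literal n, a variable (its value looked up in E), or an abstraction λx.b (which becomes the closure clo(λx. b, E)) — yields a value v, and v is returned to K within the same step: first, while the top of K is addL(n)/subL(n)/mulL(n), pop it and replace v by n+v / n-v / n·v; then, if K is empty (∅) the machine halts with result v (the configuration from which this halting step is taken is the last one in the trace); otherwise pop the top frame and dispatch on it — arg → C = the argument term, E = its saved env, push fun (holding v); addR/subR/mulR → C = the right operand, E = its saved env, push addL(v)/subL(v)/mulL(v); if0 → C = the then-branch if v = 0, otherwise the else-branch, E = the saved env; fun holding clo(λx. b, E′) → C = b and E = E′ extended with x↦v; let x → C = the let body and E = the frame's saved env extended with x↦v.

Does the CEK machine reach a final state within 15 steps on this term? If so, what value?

t=0: <C=((λx. (x x)) (λx. (x x))), E=∅, K=∅>
t=1: <C=(λx. (x x)), E=∅, K=[arg]>
t=2: <C=(λx. (x x)), E=∅, K=[fun]>
t=3: <C=(x x), E={x↦clo(λx. (x x), ∅)}, K=∅>
t=4: <C=x, E={x↦clo(λx. (x x), ∅)}, K=[arg]>
t=5: <C=x, E={x↦clo(λx. (x x), ∅)}, K=[fun]>
… configuration repeats with period 3 (steps 3–5 recur indefinitely) …

Answer: DIVERGES (no final state within 15 steps)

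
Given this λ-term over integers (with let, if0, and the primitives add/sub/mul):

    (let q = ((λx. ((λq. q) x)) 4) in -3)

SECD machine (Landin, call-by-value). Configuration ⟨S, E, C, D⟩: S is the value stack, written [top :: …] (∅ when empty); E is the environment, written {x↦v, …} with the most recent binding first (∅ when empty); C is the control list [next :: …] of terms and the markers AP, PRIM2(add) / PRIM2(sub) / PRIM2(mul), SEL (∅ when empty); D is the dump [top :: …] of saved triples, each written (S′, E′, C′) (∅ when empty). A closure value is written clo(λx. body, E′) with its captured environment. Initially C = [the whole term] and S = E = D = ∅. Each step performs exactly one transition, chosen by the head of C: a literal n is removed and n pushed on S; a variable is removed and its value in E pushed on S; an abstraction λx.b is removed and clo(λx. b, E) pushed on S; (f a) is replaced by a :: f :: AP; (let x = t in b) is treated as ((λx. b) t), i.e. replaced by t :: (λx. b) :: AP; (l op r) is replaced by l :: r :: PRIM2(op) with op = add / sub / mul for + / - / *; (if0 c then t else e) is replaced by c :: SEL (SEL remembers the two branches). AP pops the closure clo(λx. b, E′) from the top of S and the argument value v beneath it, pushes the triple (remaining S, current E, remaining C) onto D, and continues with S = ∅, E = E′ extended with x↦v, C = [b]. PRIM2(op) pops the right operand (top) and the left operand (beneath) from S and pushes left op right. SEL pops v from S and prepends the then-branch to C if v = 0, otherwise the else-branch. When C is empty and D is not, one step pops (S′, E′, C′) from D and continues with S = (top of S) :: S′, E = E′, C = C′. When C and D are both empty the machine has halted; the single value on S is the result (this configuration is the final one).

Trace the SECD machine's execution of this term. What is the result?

Answer: -3

Machine steps:
[0] [S=∅ | E=∅ | C=[(let q = ((λx. ((λq. q) x)) 4) in -3)] | D=∅]
[1] [S=∅ | E=∅ | C=[((λx. ((λq. q) x)) 4) :: (λq. -3) :: AP] | D=∅]
[2] [S=∅ | E=∅ | C=[4 :: (λx. ((λq. q) x)) :: AP :: (λq. -3) :: AP] | D=∅]
[3] [S=[4] | E=∅ | C=[(λx. ((λq. q) x)) :: AP :: (λq. -3) :: AP] | D=∅]
[4] [S=[clo(λx. ((λq. q) x), ∅) :: 4] | E=∅ | C=[AP :: (λq. -3) :: AP] | D=∅]
[5] [S=∅ | E={x↦4} | C=[((λq. q) x)] | D=[(∅, ∅, [(λq. -3) :: AP])]]
[6] [S=∅ | E={x↦4} | C=[x :: (λq. q) :: AP] | D=[(∅, ∅, [(λq. -3) :: AP])]]
[7] [S=[4] | E={x↦4} | C=[(λq. q) :: AP] | D=[(∅, ∅, [(λq. -3) :: AP])]]
[8] [S=[clo(λq. q, {x↦4}) :: 4] | E={x↦4} | C=[AP] | D=[(∅, ∅, [(λq. -3) :: AP])]]
[9] [S=∅ | E={q↦4, x↦4} | C=[q] | D=[(∅, {x↦4}, ∅) :: (∅, ∅, [(λq. -3) :: AP])]]
[10] [S=[4] | E={q↦4, x↦4} | C=∅ | D=[(∅, {x↦4}, ∅) :: (∅, ∅, [(λq. -3) :: AP])]]
[11] [S=[4] | E={x↦4} | C=∅ | D=[(∅, ∅, [(λq. -3) :: AP])]]
[12] [S=[4] | E=∅ | C=[(λq. -3) :: AP] | D=∅]
[13] [S=[clo(λq. -3, ∅) :: 4] | E=∅ | C=[AP] | D=∅]
[14] [S=∅ | E={q↦4} | C=[-3] | D=[(∅, ∅, ∅)]]
[15] [S=[-3] | E={q↦4} | C=∅ | D=[(∅, ∅, ∅)]]
[16] [S=[-3] | E=∅ | C=∅ | D=∅]
→ final value -3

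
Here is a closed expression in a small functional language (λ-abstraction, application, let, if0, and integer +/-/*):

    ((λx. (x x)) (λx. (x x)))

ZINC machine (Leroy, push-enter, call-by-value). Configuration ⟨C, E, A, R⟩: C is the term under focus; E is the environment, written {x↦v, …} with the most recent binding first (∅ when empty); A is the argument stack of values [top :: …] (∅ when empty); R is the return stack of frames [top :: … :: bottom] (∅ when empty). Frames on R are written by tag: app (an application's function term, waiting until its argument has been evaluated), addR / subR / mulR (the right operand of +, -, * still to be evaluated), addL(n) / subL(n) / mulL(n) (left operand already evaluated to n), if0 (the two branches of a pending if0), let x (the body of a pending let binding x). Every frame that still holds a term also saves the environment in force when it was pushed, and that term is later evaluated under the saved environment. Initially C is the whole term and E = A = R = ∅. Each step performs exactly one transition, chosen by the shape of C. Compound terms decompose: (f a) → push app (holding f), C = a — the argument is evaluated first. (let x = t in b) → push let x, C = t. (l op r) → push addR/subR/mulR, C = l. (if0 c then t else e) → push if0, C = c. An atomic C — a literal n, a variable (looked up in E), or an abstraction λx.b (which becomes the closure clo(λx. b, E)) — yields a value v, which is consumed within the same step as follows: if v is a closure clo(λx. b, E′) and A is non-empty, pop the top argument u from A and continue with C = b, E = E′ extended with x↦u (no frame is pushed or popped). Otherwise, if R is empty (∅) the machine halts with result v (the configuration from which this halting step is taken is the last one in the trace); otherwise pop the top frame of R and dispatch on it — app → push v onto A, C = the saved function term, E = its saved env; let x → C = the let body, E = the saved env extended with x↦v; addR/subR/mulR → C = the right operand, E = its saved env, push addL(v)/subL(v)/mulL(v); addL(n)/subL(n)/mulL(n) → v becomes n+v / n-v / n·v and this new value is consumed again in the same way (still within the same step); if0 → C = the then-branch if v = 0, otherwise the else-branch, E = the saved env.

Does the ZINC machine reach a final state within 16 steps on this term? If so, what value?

[0] [C=((λx. (x x)) (λx. (x x))) | E=∅ | A=∅ | R=∅]
[1] [C=(λx. (x x)) | E=∅ | A=∅ | R=[app]]
[2] [C=(λx. (x x)) | E=∅ | A=[clo(λx. (x x), ∅)] | R=∅]
[3] [C=(x x) | E={x↦clo(λx. (x x), ∅)} | A=∅ | R=∅]
[4] [C=x | E={x↦clo(λx. (x x), ∅)} | A=∅ | R=[app]]
[5] [C=x | E={x↦clo(λx. (x x), ∅)} | A=[clo(λx. (x x), ∅)] | R=∅]
… configuration repeats with period 3 (steps 3–5 recur indefinitely) …

Answer: DIVERGES (no final state within 16 steps)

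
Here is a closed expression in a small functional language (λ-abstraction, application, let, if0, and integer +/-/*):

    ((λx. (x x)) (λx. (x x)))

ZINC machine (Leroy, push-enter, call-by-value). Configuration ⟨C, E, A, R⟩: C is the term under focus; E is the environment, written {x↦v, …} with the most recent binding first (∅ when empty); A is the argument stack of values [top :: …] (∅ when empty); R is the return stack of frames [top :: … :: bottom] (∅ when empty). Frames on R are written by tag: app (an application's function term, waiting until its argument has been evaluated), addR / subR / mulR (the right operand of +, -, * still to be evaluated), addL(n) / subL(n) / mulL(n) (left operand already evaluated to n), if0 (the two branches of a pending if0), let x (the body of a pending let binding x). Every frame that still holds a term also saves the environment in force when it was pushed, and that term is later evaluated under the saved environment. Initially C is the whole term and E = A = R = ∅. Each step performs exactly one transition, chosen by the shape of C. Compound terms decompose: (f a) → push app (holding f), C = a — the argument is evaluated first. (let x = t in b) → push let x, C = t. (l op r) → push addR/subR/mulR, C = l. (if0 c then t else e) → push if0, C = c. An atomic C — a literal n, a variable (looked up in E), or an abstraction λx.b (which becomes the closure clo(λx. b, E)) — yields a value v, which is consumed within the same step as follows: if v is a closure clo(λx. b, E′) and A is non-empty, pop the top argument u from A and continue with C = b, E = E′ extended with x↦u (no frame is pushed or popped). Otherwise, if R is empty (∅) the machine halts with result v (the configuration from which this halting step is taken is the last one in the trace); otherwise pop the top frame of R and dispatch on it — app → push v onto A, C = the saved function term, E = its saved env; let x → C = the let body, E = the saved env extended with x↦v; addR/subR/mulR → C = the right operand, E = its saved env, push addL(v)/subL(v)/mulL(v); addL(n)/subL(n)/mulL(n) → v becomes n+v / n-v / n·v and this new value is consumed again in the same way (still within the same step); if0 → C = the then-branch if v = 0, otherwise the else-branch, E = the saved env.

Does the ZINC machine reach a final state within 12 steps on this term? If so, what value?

[0] ⟨C=((λx. (x x)) (λx. (x x))); E=∅; A=∅; R=∅⟩
[1] ⟨C=(λx. (x x)); E=∅; A=∅; R=[app]⟩
[2] ⟨C=(λx. (x x)); E=∅; A=[clo(λx. (x x), ∅)]; R=∅⟩
[3] ⟨C=(x x); E={x↦clo(λx. (x x), ∅)}; A=∅; R=∅⟩
[4] ⟨C=x; E={x↦clo(λx. (x x), ∅)}; A=∅; R=[app]⟩
[5] ⟨C=x; E={x↦clo(λx. (x x), ∅)}; A=[clo(λx. (x x), ∅)]; R=∅⟩
… configuration repeats with period 3 (steps 3–5 recur indefinitely) …

Answer: DIVERGES (no final state within 12 steps)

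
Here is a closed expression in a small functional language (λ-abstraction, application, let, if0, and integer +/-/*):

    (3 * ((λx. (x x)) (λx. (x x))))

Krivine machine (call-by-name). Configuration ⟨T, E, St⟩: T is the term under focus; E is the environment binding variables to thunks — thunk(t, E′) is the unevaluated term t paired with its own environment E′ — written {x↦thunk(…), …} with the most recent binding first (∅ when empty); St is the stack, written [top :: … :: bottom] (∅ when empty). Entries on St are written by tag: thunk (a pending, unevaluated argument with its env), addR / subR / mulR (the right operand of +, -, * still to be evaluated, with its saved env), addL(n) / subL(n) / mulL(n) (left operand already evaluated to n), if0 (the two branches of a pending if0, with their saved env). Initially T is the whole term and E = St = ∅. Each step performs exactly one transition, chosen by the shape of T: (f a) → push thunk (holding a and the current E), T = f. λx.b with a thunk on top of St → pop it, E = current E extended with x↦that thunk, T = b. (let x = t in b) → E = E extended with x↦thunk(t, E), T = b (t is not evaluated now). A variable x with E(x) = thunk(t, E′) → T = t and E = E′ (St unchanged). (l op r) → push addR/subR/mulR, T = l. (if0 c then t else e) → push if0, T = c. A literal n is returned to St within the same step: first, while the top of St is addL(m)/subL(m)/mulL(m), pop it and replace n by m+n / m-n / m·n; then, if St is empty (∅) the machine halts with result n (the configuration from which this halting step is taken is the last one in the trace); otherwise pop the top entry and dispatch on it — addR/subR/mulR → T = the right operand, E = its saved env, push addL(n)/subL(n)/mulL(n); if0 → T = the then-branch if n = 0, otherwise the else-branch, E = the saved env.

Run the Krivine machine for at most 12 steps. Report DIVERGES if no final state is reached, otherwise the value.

Answer: DIVERGES (no final state within 12 steps)

Execution trace:
[0] ⟨T=(3 * ((λx. (x x)) (λx. (x x)))); E=∅; St=∅⟩
[1] ⟨T=3; E=∅; St=[mulR]⟩
[2] ⟨T=((λx. (x x)) (λx. (x x))); E=∅; St=[mulL(3)]⟩
[3] ⟨T=(λx. (x x)); E=∅; St=[thunk :: mulL(3)]⟩
[4] ⟨T=(x x); E={x↦thunk((λx. (x x)), ∅)}; St=[mulL(3)]⟩
[5] ⟨T=x; E={x↦thunk((λx. (x x)), ∅)}; St=[thunk :: mulL(3)]⟩
[6] ⟨T=(λx. (x x)); E=∅; St=[thunk :: mulL(3)]⟩
[7] ⟨T=(x x); E={x↦thunk(x, {x↦thunk((λx. (x x)), ∅)})}; St=[mulL(3)]⟩
[8] ⟨T=x; E={x↦thunk(x, {x↦thunk((λx. (x x)), ∅)})}; St=[thunk :: mulL(3)]⟩
[9] ⟨T=x; E={x↦thunk((λx. (x x)), ∅)}; St=[thunk :: mulL(3)]⟩
[10] ⟨T=(λx. (x x)); E=∅; St=[thunk :: mulL(3)]⟩
[11] ⟨T=(x x); E={x↦thunk(x, {x↦thunk(x, {x↦thunk((λx. (x x)), ∅)})})}; St=[mulL(3)]⟩
[12] ⟨T=x; E={x↦thunk(x, {x↦thunk(x, {x↦thunk((λx. (x x)), ∅)})})}; St=[thunk :: mulL(3)]⟩
→ 12 transitions taken and the configuration is still not final: no result within 12 steps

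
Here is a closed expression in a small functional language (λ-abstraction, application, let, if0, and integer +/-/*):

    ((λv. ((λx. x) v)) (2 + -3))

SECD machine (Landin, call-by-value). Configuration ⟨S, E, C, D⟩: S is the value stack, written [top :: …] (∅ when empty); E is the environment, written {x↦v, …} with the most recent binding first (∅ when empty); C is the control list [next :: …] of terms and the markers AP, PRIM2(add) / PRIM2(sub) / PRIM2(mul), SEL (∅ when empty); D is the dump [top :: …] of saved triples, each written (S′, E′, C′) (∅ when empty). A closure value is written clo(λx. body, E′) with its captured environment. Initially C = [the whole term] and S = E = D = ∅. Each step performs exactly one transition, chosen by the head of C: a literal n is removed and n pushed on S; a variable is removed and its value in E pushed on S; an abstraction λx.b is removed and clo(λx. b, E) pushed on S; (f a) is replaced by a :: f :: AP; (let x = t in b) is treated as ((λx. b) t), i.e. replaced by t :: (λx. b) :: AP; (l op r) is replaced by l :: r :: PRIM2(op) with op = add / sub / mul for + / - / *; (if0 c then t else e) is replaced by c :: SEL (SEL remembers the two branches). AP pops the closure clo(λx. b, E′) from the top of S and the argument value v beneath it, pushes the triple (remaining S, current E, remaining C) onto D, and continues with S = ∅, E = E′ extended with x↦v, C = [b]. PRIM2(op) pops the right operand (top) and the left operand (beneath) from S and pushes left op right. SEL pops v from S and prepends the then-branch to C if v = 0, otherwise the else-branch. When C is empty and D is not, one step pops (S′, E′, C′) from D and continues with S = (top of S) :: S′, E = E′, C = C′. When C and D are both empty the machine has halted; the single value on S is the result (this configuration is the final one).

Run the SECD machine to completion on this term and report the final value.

[0] [S=∅ | E=∅ | C=[((λv. ((λx. x) v)) (2 + -3))] | D=∅]
[1] [S=∅ | E=∅ | C=[(2 + -3) :: (λv. ((λx. x) v)) :: AP] | D=∅]
[2] [S=∅ | E=∅ | C=[2 :: -3 :: PRIM2(add) :: (λv. ((λx. x) v)) :: AP] | D=∅]
[3] [S=[2] | E=∅ | C=[-3 :: PRIM2(add) :: (λv. ((λx. x) v)) :: AP] | D=∅]
[4] [S=[-3 :: 2] | E=∅ | C=[PRIM2(add) :: (λv. ((λx. x) v)) :: AP] | D=∅]
[5] [S=[-1] | E=∅ | C=[(λv. ((λx. x) v)) :: AP] | D=∅]
[6] [S=[clo(λv. ((λx. x) v), ∅) :: -1] | E=∅ | C=[AP] | D=∅]
[7] [S=∅ | E={v↦-1} | C=[((λx. x) v)] | D=[(∅, ∅, ∅)]]
[8] [S=∅ | E={v↦-1} | C=[v :: (λx. x) :: AP] | D=[(∅, ∅, ∅)]]
[9] [S=[-1] | E={v↦-1} | C=[(λx. x) :: AP] | D=[(∅, ∅, ∅)]]
[10] [S=[clo(λx. x, {v↦-1}) :: -1] | E={v↦-1} | C=[AP] | D=[(∅, ∅, ∅)]]
[11] [S=∅ | E={x↦-1, v↦-1} | C=[x] | D=[(∅, {v↦-1}, ∅) :: (∅, ∅, ∅)]]
[12] [S=[-1] | E={x↦-1, v↦-1} | C=∅ | D=[(∅, {v↦-1}, ∅) :: (∅, ∅, ∅)]]
[13] [S=[-1] | E={v↦-1} | C=∅ | D=[(∅, ∅, ∅)]]
[14] [S=[-1] | E=∅ | C=∅ | D=∅]
→ final value -1

Answer: -1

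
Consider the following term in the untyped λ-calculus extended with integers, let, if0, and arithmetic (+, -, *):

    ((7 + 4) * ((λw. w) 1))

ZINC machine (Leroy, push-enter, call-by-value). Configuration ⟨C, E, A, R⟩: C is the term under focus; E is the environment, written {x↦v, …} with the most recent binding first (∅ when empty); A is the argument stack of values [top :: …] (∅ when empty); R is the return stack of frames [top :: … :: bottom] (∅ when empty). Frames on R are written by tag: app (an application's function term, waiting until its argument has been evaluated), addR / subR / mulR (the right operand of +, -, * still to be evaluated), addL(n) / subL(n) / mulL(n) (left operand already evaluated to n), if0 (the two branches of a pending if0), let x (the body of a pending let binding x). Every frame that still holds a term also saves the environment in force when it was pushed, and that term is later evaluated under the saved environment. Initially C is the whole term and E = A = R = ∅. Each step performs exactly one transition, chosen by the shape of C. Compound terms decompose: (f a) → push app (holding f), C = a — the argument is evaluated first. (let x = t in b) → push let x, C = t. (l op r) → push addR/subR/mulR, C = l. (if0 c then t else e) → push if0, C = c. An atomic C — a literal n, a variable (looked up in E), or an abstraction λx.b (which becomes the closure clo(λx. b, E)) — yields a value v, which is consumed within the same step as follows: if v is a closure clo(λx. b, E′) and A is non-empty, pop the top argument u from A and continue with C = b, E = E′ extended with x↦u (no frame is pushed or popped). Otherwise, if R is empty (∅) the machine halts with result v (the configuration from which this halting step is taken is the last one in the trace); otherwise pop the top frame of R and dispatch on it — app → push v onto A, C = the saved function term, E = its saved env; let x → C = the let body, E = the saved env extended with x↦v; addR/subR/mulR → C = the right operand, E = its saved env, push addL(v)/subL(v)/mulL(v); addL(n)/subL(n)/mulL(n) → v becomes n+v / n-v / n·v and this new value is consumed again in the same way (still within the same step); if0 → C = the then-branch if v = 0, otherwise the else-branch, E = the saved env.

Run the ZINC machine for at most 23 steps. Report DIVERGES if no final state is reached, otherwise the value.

Answer: 11

Machine steps:
t=0: <C=((7 + 4) * ((λw. w) 1)), E=∅, A=∅, R=∅>
t=1: <C=(7 + 4), E=∅, A=∅, R=[mulR]>
t=2: <C=7, E=∅, A=∅, R=[addR :: mulR]>
t=3: <C=4, E=∅, A=∅, R=[addL(7) :: mulR]>
t=4: <C=((λw. w) 1), E=∅, A=∅, R=[mulL(11)]>
t=5: <C=1, E=∅, A=∅, R=[app :: mulL(11)]>
t=6: <C=(λw. w), E=∅, A=[1], R=[mulL(11)]>
t=7: <C=w, E={w↦1}, A=∅, R=[mulL(11)]>
→ final value 11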